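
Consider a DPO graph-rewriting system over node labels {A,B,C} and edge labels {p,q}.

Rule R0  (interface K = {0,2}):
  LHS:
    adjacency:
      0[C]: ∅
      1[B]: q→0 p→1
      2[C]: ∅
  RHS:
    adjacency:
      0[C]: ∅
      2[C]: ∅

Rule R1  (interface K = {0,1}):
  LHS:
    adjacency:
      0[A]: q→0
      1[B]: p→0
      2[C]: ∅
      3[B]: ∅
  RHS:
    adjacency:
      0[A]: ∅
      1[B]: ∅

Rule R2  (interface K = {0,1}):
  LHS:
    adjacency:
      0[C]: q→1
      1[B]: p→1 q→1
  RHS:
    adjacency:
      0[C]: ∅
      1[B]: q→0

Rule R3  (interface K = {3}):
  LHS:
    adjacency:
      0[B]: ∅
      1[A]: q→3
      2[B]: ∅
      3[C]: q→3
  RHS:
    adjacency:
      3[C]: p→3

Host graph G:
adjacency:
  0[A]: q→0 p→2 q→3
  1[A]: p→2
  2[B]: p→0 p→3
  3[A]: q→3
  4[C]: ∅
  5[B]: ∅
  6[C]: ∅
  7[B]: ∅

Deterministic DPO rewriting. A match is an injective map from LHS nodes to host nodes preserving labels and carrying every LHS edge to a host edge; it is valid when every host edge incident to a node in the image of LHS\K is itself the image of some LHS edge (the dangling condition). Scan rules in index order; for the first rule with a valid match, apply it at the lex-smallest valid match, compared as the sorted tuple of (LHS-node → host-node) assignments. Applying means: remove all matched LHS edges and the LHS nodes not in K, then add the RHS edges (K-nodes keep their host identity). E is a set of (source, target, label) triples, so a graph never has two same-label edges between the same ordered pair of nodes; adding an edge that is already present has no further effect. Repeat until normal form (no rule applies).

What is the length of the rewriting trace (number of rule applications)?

Answer: 2

Derivation:
initial: |V|=8 |E|=7  E = 0-q->0 0-p->2 0-q->3 1-p->2 2-p->0 2-p->3 3-q->3
step 1: apply R1 at {0↦0, 1↦2, 2↦4, 3↦5}  → |V|=6 |E|=5  E = 0-p->2 0-q->3 1-p->2 2-p->3 3-q->3
step 2: apply R1 at {0↦3, 1↦2, 2↦6, 3↦7}  → |V|=4 |E|=3  E = 0-p->2 0-q->3 1-p->2
normal form: no rule applies after step 2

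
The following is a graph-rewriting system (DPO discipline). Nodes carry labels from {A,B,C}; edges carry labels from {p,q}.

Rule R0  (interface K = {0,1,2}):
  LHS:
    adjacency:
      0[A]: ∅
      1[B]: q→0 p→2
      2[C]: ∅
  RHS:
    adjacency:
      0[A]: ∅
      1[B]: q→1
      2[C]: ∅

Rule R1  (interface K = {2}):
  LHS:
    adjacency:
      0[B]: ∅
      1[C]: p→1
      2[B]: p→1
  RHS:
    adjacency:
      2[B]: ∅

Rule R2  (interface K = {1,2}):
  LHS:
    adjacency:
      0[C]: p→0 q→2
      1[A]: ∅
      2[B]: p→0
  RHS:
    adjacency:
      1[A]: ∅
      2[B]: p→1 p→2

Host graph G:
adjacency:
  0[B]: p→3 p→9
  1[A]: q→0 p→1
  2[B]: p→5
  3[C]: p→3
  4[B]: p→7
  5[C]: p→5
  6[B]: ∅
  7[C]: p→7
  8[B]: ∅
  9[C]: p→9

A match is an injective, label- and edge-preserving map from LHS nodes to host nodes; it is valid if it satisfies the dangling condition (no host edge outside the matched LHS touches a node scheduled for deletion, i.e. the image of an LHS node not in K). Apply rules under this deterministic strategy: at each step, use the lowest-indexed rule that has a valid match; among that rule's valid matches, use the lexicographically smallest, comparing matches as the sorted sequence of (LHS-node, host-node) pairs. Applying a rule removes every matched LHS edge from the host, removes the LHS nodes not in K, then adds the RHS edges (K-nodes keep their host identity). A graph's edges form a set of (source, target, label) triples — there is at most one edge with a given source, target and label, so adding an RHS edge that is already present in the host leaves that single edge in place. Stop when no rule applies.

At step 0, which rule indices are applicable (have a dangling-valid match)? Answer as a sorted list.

Answer: [R1]

Rewrite trace:
R0: no valid match — LHS pattern not found
R1: 8 valid matches — {0↦6, 1↦3, 2↦0}, {0↦6, 1↦5, 2↦2}, {0↦6, 1↦7, 2↦4} (+5 more)
R2: no valid match — LHS pattern not found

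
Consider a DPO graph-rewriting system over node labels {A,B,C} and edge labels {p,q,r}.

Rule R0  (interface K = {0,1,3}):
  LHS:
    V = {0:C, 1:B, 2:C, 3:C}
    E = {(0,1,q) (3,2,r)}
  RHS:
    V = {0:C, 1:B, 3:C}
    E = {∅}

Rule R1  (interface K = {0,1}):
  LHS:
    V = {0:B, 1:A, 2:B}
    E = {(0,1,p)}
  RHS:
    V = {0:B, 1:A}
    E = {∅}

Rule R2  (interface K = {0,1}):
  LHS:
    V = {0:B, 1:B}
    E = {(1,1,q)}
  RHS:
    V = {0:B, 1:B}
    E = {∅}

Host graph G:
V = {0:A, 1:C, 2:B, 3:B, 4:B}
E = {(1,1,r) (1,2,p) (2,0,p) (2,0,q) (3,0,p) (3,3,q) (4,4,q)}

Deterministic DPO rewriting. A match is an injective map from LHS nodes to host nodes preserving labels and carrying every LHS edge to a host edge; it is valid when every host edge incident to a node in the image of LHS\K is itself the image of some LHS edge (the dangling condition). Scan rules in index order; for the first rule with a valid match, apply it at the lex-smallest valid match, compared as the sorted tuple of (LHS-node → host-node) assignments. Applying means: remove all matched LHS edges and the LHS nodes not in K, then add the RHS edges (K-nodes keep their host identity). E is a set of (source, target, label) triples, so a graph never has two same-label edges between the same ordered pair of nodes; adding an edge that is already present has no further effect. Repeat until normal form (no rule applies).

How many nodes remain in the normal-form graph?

Answer: 4

Rewrite trace:
start.  V:5 E:7  edges: 1-r->1 1-p->2 2-p->0 2-q->0 3-p->0 3-q->3 4-q->4
1. fire R2 via {0↦2, 1↦3}  →  V:5 E:6  edges: 1-r->1 1-p->2 2-p->0 2-q->0 3-p->0 4-q->4
2. fire R2 via {0↦2, 1↦4}  →  V:5 E:5  edges: 1-r->1 1-p->2 2-p->0 2-q->0 3-p->0
3. fire R1 via {0↦2, 1↦0, 2↦4}  →  V:4 E:4  edges: 1-r->1 1-p->2 2-q->0 3-p->0
halt: no rule applies after step 3
NF nodes: {0:A, 1:C, 2:B, 3:B}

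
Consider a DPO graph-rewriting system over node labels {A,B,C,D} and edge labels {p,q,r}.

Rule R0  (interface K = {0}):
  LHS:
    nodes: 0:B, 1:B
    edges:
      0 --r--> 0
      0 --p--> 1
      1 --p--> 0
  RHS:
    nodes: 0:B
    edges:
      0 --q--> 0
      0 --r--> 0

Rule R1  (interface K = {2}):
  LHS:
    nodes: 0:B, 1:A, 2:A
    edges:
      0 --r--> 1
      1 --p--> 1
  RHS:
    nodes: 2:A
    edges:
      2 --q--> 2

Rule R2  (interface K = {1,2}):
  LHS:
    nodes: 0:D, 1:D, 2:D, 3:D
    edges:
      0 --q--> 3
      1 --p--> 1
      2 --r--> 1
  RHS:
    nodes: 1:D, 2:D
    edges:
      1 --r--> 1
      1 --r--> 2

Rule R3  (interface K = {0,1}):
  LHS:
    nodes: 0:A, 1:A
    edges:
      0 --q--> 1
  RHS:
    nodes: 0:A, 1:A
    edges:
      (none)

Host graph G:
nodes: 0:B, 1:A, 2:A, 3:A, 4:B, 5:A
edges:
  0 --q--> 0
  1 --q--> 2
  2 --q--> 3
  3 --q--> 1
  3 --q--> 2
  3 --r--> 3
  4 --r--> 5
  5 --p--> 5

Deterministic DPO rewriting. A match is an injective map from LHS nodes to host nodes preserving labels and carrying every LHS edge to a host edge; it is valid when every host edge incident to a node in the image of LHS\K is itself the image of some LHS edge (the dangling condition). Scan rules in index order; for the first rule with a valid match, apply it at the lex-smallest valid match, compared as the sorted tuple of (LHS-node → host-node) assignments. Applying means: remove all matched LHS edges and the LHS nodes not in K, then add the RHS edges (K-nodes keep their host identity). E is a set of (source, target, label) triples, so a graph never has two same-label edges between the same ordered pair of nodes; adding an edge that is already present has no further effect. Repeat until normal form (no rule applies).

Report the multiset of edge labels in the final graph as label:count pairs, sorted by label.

start.  V:6 E:8  edges: 0-q->0 1-q->2 2-q->3 3-q->1 3-q->2 3-r->3 4-r->5 5-p->5
1. fire R1 via {0↦4, 1↦5, 2↦1}  →  V:4 E:7  edges: 0-q->0 1-q->1 1-q->2 2-q->3 3-q->1 3-q->2 3-r->3
2. fire R3 via {0↦1, 1↦2}  →  V:4 E:6  edges: 0-q->0 1-q->1 2-q->3 3-q->1 3-q->2 3-r->3
3. fire R3 via {0↦2, 1↦3}  →  V:4 E:5  edges: 0-q->0 1-q->1 3-q->1 3-q->2 3-r->3
4. fire R3 via {0↦3, 1↦1}  →  V:4 E:4  edges: 0-q->0 1-q->1 3-q->2 3-r->3
5. fire R3 via {0↦3, 1↦2}  →  V:4 E:3  edges: 0-q->0 1-q->1 3-r->3
halt: no rule applies after step 5
NF edges: [(0, 0, 'q'), (1, 1, 'q'), (3, 3, 'r')]

Answer: q:2 r:1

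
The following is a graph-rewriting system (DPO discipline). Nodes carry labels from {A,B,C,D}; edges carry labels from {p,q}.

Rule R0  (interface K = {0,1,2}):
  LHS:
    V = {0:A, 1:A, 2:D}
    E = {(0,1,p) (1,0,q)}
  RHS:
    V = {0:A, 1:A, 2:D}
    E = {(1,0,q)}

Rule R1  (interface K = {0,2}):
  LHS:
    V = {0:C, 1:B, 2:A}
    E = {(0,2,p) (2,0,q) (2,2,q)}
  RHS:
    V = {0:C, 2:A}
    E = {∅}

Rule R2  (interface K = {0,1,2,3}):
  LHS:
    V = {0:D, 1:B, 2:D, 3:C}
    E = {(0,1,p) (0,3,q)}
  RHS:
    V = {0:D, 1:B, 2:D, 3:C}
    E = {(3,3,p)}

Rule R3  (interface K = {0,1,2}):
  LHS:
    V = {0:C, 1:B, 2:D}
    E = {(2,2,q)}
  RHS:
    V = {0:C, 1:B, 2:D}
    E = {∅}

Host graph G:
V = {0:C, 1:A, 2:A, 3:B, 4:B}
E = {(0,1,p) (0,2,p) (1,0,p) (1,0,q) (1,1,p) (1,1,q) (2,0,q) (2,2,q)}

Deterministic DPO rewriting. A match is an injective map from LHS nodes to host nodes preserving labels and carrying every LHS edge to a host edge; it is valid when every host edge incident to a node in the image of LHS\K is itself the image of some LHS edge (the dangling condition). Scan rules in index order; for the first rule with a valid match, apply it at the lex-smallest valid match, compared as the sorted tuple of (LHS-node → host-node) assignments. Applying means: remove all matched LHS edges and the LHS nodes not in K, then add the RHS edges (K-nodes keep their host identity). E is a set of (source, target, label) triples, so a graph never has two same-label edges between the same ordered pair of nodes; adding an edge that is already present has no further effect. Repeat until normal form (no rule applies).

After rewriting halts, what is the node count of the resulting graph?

Answer: 3

Rewrite trace:
start.  V:5 E:8  edges: 0-p->1 0-p->2 1-p->0 1-q->0 1-p->1 1-q->1 2-q->0 2-q->2
1. fire R1 via {0↦0, 1↦3, 2↦1}  →  V:4 E:5  edges: 0-p->2 1-p->0 1-p->1 2-q->0 2-q->2
2. fire R1 via {0↦0, 1↦4, 2↦2}  →  V:3 E:2  edges: 1-p->0 1-p->1
normal form: no rule applies after step 2
NF nodes: {0:C, 1:A, 2:A}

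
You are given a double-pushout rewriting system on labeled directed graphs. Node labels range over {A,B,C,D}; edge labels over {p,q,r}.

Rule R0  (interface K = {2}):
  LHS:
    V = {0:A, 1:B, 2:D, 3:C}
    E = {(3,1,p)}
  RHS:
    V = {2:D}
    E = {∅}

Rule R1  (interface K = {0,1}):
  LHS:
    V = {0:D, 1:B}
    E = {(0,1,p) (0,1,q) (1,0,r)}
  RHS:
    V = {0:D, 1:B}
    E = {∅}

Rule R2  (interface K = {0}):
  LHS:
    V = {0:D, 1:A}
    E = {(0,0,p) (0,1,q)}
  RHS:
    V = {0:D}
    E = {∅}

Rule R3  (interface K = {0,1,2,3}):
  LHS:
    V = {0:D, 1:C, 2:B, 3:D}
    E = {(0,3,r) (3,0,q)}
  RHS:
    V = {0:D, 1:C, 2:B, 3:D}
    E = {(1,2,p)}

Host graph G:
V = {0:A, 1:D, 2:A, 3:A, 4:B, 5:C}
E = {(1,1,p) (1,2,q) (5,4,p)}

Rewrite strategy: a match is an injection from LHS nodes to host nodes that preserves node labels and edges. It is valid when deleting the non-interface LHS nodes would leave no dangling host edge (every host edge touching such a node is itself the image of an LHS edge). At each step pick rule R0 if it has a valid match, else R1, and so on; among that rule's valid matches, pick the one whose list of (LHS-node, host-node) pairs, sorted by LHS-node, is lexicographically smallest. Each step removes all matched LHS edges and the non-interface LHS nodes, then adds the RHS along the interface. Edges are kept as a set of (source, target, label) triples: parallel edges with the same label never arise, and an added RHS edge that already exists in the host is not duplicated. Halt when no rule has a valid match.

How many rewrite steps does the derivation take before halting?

Answer: 2

Steps:
[0] host  ⇒  6 nodes, 3 edges  {1-p->1 1-q->2 5-p->4}
[1] R0 @ {0↦0, 1↦4, 2↦1, 3↦5}  ⇒  3 nodes, 2 edges  {1-p->1 1-q->2}
[2] R2 @ {0↦1, 1↦2}  ⇒  2 nodes, 0 edges  {∅}
normal form: no rule applies after step 2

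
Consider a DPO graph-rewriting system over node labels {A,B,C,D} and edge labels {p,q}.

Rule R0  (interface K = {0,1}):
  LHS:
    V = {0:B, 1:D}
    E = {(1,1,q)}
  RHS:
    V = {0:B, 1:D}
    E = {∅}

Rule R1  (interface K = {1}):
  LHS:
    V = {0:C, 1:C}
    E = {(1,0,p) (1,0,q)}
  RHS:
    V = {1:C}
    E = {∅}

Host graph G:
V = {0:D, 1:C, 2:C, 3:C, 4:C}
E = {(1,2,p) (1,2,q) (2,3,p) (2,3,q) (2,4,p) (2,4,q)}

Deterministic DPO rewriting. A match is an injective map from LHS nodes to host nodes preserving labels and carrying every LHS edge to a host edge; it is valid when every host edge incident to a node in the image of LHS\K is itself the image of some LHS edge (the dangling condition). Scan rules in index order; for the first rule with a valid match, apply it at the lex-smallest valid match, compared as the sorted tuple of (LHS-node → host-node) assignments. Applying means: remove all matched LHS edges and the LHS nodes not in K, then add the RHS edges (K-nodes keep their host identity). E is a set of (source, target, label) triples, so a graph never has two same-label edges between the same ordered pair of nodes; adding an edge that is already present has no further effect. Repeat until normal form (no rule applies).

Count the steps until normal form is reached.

Answer: 3

Rewrite trace:
initial: |V|=5 |E|=6  E = 1-p->2 1-q->2 2-p->3 2-q->3 2-p->4 2-q->4
step 1: apply R1 at {0↦3, 1↦2}  → |V|=4 |E|=4  E = 1-p->2 1-q->2 2-p->4 2-q->4
step 2: apply R1 at {0↦4, 1↦2}  → |V|=3 |E|=2  E = 1-p->2 1-q->2
step 3: apply R1 at {0↦2, 1↦1}  → |V|=2 |E|=0  E = ∅
normal form: no rule applies after step 3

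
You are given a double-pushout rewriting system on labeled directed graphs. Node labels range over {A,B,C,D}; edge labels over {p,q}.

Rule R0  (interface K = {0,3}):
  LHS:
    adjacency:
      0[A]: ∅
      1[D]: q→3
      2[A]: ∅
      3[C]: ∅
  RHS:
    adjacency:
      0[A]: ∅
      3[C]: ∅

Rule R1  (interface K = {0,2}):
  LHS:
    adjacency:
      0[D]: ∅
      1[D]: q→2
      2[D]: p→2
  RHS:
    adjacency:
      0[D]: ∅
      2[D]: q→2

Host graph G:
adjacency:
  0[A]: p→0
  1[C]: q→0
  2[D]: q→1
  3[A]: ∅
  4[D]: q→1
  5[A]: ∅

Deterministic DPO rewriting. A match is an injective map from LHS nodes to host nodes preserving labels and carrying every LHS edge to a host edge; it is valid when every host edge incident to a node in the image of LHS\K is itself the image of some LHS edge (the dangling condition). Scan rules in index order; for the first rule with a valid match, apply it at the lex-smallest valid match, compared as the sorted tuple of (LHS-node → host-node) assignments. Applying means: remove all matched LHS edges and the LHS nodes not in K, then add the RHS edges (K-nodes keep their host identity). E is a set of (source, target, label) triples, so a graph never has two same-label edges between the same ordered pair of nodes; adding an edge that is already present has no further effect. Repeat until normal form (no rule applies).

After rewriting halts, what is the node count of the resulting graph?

[0] host  ⇒  6 nodes, 4 edges  {0-p->0 1-q->0 2-q->1 4-q->1}
[1] R0 @ {0↦0, 1↦2, 2↦3, 3↦1}  ⇒  4 nodes, 3 edges  {0-p->0 1-q->0 4-q->1}
[2] R0 @ {0↦0, 1↦4, 2↦5, 3↦1}  ⇒  2 nodes, 2 edges  {0-p->0 1-q->0}
final graph: no rule applies after step 2
NF nodes: {0:A, 1:C}

Answer: 2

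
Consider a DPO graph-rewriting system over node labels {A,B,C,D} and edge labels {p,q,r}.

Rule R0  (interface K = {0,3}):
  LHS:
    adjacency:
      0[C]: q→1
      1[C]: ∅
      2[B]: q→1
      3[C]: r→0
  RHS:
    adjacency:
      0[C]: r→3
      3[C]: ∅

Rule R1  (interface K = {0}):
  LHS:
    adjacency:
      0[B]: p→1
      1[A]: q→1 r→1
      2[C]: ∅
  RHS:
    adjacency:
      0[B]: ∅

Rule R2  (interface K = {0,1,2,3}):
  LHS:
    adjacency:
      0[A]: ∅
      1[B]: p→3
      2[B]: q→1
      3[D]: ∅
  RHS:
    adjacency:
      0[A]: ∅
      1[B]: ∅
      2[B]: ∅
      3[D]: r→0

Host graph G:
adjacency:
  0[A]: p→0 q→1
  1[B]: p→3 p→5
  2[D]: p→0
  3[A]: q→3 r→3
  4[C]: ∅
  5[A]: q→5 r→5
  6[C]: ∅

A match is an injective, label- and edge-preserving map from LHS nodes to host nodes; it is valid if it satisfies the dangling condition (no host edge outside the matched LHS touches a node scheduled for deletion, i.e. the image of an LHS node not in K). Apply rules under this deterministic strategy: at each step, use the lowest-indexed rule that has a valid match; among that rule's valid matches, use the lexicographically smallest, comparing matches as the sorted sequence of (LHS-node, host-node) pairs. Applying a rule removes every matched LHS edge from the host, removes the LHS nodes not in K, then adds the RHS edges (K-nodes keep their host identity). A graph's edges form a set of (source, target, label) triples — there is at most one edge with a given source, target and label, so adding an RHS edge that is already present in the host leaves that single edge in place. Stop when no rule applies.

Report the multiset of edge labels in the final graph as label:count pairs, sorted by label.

start.  V:7 E:9  edges: 0-p->0 0-q->1 1-p->3 1-p->5 2-p->0 3-q->3 3-r->3 5-q->5 5-r->5
1. fire R1 via {0↦1, 1↦3, 2↦4}  →  V:5 E:6  edges: 0-p->0 0-q->1 1-p->5 2-p->0 5-q->5 5-r->5
2. fire R1 via {0↦1, 1↦5, 2↦6}  →  V:3 E:3  edges: 0-p->0 0-q->1 2-p->0
halt: no rule applies after step 2
NF edges: [(0, 0, 'p'), (0, 1, 'q'), (2, 0, 'p')]

Answer: p:2 q:1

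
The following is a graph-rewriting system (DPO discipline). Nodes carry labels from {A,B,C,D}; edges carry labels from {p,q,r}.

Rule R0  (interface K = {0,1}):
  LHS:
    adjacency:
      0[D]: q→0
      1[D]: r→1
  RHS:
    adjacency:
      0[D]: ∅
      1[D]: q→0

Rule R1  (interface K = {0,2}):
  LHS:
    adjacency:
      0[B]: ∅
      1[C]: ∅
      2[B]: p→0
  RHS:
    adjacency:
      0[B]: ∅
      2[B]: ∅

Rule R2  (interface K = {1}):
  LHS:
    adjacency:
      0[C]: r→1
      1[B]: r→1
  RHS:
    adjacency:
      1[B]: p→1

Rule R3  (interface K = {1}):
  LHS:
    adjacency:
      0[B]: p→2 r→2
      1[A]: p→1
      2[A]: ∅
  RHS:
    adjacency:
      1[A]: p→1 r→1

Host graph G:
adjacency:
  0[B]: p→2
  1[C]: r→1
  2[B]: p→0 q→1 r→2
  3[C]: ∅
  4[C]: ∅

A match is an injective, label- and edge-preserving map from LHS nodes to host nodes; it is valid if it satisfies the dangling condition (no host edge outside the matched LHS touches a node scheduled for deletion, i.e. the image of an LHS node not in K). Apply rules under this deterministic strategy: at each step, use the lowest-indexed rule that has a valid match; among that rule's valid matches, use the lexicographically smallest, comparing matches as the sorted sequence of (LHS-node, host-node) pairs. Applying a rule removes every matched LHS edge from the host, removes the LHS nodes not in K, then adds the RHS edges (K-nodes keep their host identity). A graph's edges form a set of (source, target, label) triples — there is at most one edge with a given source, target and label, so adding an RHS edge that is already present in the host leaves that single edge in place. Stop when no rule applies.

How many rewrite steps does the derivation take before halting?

Answer: 2

Steps:
[0] host  ⇒  5 nodes, 5 edges  {0-p->2 1-r->1 2-p->0 2-q->1 2-r->2}
[1] R1 @ {0↦0, 1↦3, 2↦2}  ⇒  4 nodes, 4 edges  {0-p->2 1-r->1 2-q->1 2-r->2}
[2] R1 @ {0↦2, 1↦4, 2↦0}  ⇒  3 nodes, 3 edges  {1-r->1 2-q->1 2-r->2}
halt: no rule applies after step 2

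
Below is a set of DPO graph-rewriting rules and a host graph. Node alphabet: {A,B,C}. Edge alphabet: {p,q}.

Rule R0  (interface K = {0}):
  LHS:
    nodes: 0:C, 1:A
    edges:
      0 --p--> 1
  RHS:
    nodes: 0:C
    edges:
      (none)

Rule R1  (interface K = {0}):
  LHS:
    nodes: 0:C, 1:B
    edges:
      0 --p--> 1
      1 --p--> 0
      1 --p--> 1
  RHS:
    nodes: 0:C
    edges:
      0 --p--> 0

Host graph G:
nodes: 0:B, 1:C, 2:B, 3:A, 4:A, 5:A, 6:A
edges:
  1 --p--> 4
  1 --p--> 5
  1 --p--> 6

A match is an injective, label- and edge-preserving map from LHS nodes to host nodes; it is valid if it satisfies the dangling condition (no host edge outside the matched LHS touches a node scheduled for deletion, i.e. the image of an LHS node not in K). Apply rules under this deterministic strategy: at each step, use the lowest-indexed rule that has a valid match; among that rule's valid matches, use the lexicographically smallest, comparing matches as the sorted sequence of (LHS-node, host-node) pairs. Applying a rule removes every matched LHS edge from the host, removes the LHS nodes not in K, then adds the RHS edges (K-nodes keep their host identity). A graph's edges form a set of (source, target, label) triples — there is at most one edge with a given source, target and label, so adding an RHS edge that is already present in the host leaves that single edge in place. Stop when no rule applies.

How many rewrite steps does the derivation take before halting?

[0] host  ⇒  7 nodes, 3 edges  {1-p->4 1-p->5 1-p->6}
[1] R0 @ {0↦1, 1↦4}  ⇒  6 nodes, 2 edges  {1-p->5 1-p->6}
[2] R0 @ {0↦1, 1↦5}  ⇒  5 nodes, 1 edges  {1-p->6}
[3] R0 @ {0↦1, 1↦6}  ⇒  4 nodes, 0 edges  {∅}
halt: no rule applies after step 3

Answer: 3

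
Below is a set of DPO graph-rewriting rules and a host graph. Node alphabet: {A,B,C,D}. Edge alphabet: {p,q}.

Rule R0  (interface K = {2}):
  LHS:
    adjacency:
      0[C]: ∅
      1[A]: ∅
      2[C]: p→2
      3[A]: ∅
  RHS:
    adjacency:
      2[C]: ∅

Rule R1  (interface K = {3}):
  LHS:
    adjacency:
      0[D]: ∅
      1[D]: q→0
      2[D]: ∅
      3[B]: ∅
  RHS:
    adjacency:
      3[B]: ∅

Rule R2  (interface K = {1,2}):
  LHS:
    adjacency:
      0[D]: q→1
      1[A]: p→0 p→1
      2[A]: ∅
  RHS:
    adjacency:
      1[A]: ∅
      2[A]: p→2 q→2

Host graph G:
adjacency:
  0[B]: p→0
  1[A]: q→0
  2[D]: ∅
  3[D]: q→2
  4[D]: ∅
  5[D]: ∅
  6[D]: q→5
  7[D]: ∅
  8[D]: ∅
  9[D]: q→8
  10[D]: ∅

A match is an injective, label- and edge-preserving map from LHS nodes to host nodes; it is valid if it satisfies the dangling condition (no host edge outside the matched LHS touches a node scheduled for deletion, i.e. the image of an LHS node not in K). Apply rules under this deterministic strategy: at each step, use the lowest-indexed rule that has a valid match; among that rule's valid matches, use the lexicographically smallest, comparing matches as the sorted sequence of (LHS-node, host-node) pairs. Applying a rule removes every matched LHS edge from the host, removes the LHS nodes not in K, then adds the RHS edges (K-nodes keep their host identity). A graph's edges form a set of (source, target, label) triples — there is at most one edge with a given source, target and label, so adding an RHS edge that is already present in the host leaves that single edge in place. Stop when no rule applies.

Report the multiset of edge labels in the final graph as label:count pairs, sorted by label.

Answer: p:1 q:1

Steps:
[0] host  ⇒  11 nodes, 5 edges  {0-p->0 1-q->0 3-q->2 6-q->5 9-q->8}
[1] R1 @ {0↦2, 1↦3, 2↦4, 3↦0}  ⇒  8 nodes, 4 edges  {0-p->0 1-q->0 6-q->5 9-q->8}
[2] R1 @ {0↦5, 1↦6, 2↦7, 3↦0}  ⇒  5 nodes, 3 edges  {0-p->0 1-q->0 9-q->8}
[3] R1 @ {0↦8, 1↦9, 2↦10, 3↦0}  ⇒  2 nodes, 2 edges  {0-p->0 1-q->0}
halt: no rule applies after step 3
NF edges: [(0, 0, 'p'), (1, 0, 'q')]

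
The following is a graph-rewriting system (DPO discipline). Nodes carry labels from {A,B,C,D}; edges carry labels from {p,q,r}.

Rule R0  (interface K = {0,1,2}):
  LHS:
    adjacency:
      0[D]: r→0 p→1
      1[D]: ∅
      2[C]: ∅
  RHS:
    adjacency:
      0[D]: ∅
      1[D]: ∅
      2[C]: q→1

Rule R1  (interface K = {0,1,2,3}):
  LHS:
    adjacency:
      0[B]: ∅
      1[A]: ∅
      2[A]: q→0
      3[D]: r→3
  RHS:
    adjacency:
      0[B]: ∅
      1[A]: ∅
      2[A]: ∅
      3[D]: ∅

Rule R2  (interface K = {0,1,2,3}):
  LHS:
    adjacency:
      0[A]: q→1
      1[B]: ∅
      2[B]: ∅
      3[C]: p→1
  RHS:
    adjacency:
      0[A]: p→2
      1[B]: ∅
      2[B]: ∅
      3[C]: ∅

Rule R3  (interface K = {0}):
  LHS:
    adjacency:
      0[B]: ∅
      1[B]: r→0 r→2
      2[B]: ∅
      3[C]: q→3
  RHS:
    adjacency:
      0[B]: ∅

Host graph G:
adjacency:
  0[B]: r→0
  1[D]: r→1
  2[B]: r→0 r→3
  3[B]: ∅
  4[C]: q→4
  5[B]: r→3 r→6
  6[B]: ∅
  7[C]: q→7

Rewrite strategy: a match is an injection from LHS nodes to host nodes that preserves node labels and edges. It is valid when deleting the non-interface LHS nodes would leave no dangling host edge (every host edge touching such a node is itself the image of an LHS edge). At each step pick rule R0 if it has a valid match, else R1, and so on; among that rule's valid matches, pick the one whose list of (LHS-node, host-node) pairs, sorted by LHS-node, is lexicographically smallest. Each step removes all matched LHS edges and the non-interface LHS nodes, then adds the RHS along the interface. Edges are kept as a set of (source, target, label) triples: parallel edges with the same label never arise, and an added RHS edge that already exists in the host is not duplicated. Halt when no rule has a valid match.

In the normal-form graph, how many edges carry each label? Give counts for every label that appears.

[0] host  ⇒  8 nodes, 8 edges  {0-r->0 1-r->1 2-r->0 2-r->3 4-q->4 5-r->3 5-r->6 7-q->7}
[1] R3 @ {0↦3, 1↦5, 2↦6, 3↦4}  ⇒  5 nodes, 5 edges  {0-r->0 1-r->1 2-r->0 2-r->3 7-q->7}
[2] R3 @ {0↦0, 1↦2, 2↦3, 3↦7}  ⇒  2 nodes, 2 edges  {0-r->0 1-r->1}
final graph: no rule applies after step 2
NF edges: [(0, 0, 'r'), (1, 1, 'r')]

Answer: r:2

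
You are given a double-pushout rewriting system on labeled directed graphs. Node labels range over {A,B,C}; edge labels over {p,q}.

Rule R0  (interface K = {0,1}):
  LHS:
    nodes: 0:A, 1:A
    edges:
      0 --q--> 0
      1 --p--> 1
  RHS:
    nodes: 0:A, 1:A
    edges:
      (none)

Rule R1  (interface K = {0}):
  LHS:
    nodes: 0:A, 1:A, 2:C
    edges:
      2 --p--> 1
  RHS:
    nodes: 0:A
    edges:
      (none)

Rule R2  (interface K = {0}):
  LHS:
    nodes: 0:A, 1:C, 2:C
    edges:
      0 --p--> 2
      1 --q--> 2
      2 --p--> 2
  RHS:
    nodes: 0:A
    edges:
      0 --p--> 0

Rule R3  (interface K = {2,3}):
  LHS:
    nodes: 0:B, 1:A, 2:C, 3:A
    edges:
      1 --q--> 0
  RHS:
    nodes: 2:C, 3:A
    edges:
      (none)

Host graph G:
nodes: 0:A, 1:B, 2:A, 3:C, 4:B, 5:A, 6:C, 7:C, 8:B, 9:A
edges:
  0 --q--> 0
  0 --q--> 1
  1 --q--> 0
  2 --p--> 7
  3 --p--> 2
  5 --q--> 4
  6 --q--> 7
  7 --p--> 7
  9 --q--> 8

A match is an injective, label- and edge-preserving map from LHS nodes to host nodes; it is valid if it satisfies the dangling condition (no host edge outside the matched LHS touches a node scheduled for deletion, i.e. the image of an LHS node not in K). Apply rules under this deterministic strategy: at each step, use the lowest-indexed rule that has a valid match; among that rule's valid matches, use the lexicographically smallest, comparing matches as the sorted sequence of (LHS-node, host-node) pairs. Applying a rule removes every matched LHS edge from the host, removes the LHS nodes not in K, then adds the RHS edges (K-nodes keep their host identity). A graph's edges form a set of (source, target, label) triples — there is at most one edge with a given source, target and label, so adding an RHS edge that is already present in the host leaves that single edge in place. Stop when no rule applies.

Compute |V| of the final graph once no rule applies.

[0] host  ⇒  10 nodes, 9 edges  {0-q->0 0-q->1 1-q->0 2-p->7 3-p->2 5-q->4 6-q->7 7-p->7 9-q->8}
[1] R2 @ {0↦2, 1↦6, 2↦7}  ⇒  8 nodes, 7 edges  {0-q->0 0-q->1 1-q->0 2-p->2 3-p->2 5-q->4 9-q->8}
[2] R0 @ {0↦0, 1↦2}  ⇒  8 nodes, 5 edges  {0-q->1 1-q->0 3-p->2 5-q->4 9-q->8}
[3] R1 @ {0↦0, 1↦2, 2↦3}  ⇒  6 nodes, 4 edges  {0-q->1 1-q->0 5-q->4 9-q->8}
halt: no rule applies after step 3
NF nodes: {0:A, 1:B, 4:B, 5:A, 8:B, 9:A}

Answer: 6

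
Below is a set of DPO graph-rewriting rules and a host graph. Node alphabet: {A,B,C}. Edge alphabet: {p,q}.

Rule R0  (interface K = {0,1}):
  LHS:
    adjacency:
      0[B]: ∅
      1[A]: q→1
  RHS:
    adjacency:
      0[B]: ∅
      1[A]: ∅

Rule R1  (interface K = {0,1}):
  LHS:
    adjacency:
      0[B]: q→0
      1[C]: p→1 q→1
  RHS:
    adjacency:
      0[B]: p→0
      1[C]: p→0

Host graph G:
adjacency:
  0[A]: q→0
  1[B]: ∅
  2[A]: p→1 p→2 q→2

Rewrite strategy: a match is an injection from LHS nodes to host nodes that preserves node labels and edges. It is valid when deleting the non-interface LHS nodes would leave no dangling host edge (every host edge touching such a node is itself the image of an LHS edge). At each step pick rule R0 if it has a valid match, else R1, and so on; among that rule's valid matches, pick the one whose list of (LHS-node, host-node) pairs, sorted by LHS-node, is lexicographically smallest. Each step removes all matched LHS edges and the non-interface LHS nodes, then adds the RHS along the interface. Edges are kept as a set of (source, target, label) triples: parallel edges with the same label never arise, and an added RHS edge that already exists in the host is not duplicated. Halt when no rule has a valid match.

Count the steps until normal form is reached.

Answer: 2

Derivation:
[0] host  ⇒  3 nodes, 4 edges  {0-q->0 2-p->1 2-p->2 2-q->2}
[1] R0 @ {0↦1, 1↦0}  ⇒  3 nodes, 3 edges  {2-p->1 2-p->2 2-q->2}
[2] R0 @ {0↦1, 1↦2}  ⇒  3 nodes, 2 edges  {2-p->1 2-p->2}
normal form: no rule applies after step 2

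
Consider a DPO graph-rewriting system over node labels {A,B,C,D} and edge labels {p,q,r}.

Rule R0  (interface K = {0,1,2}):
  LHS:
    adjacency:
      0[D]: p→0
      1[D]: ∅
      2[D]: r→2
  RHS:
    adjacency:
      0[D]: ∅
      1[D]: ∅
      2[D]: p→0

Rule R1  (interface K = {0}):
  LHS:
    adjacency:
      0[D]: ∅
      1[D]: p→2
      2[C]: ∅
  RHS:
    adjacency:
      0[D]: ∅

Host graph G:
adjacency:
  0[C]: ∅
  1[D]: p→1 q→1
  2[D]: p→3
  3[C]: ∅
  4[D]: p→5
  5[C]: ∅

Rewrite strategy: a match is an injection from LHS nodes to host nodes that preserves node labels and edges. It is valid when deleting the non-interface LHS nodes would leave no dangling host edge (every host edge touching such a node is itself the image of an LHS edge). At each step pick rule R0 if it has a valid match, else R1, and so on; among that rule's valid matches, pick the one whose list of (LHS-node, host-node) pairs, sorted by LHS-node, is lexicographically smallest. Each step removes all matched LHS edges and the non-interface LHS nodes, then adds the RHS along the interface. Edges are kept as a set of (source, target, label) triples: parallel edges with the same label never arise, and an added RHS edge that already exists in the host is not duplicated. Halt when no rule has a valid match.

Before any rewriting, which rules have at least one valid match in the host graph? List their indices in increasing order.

R0: no valid match — LHS pattern not found
R1: 4 valid matches — {0↦1, 1↦2, 2↦3}, {0↦1, 1↦4, 2↦5}, {0↦2, 1↦4, 2↦5} (+1 more)

Answer: [R1]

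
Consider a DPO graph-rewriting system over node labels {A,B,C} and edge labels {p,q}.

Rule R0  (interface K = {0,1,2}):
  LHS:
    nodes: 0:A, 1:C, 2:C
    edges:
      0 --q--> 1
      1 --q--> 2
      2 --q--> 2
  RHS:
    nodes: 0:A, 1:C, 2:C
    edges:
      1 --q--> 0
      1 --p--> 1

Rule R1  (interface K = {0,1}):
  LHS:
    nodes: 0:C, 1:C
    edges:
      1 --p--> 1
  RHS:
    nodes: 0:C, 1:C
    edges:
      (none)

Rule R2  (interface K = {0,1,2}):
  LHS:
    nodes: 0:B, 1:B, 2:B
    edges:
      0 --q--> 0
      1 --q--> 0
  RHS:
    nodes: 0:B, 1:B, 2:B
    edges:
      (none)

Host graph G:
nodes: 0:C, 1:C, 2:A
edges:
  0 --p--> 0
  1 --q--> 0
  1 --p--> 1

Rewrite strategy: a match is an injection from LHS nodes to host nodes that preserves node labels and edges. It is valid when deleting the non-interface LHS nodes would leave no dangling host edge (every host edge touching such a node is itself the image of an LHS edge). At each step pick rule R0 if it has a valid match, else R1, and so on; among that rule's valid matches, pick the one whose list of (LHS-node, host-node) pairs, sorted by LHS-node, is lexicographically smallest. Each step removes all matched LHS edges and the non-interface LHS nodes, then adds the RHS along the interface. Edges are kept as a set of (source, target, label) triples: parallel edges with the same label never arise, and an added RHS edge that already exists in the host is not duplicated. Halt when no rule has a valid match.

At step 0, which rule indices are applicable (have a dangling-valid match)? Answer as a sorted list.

Answer: [R1]

Rewrite trace:
R0: no valid match — LHS pattern not found
R1: 2 valid matches — {0↦0, 1↦1}, {0↦1, 1↦0}
R2: no valid match — LHS pattern not found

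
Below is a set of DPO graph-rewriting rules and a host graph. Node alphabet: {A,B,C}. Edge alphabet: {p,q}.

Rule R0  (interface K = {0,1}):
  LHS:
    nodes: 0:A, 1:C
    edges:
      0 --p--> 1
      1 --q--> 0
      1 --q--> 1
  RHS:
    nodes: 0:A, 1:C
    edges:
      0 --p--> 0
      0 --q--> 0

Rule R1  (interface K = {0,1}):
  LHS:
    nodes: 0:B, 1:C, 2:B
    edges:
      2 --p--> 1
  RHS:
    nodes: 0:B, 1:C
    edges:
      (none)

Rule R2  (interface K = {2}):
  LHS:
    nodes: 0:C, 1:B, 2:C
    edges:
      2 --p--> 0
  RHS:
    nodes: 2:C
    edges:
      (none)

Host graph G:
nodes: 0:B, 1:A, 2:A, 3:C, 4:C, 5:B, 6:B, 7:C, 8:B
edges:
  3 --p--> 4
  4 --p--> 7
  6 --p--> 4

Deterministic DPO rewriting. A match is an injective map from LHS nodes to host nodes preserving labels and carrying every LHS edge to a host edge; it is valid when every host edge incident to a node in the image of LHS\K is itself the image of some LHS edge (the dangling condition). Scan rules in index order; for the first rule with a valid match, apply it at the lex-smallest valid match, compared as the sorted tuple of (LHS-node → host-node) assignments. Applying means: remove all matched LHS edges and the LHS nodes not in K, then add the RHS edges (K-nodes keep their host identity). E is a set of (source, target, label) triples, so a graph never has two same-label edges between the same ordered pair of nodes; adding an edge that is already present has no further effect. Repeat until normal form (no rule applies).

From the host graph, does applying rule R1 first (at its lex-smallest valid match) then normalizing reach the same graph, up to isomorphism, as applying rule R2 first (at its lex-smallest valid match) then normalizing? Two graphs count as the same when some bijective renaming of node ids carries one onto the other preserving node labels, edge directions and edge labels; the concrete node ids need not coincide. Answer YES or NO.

branch R1-first: apply at {0↦0, 1↦4, 2↦6} → |E|=2, then 2 more step(s) → NF |V|=4 |E|=0 V={1:A, 2:A, 3:C, 8:B} E=∅
branch R2-first: apply at {0↦7, 1↦0, 2↦4} → |E|=2, then 2 more step(s) → NF |V|=4 |E|=0 V={1:A, 2:A, 3:C, 8:B} E=∅
graphs isomorphic (equal up to label-preserving node renaming)

Answer: YES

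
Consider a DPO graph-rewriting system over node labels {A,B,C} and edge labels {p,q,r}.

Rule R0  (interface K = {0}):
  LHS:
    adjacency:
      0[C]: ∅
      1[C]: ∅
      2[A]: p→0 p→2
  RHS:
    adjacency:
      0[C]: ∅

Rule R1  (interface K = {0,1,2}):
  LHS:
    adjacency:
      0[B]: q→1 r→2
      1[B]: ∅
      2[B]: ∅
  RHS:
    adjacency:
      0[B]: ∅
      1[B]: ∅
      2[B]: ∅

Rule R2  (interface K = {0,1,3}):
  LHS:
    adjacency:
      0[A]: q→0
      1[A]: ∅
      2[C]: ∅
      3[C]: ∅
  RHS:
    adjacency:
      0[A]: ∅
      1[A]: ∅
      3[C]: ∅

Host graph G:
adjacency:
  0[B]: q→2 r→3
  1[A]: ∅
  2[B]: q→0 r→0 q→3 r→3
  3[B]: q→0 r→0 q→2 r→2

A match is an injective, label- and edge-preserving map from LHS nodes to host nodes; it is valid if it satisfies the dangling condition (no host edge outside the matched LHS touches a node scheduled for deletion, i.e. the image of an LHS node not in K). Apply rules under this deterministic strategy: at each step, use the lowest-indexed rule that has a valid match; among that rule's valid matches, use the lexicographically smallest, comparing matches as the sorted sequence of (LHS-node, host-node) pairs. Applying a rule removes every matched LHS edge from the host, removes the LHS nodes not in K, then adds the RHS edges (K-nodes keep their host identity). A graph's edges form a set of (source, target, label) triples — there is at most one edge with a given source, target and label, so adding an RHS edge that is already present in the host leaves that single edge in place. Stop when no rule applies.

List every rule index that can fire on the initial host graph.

Answer: [R1]

Rewrite trace:
R0: no valid match — LHS pattern not found
R1: 5 valid matches — {0↦0, 1↦2, 2↦3}, {0↦2, 1↦0, 2↦3}, {0↦2, 1↦3, 2↦0} (+2 more)
R2: no valid match — LHS pattern not found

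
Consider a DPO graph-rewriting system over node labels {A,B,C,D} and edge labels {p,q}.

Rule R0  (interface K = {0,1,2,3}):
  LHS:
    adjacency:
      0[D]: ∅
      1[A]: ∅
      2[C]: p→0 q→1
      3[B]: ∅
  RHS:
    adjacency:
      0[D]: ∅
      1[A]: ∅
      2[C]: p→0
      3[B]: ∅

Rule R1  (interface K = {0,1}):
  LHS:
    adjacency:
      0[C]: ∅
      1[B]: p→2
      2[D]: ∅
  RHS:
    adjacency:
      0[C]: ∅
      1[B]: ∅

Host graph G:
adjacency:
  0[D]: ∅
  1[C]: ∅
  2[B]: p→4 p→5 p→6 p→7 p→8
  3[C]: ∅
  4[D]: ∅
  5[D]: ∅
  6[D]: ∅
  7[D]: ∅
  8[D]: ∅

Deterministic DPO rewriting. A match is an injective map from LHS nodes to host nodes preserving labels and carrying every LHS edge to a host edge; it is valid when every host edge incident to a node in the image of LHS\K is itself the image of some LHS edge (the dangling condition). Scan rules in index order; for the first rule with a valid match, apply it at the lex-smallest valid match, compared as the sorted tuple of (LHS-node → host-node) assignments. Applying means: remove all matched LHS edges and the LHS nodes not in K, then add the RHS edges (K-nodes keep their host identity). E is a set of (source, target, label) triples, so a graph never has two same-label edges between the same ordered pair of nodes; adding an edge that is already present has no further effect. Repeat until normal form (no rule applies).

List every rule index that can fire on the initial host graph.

Answer: [R1]

Rewrite trace:
R0: no valid match — LHS pattern not found
R1: 10 valid matches — {0↦1, 1↦2, 2↦4}, {0↦1, 1↦2, 2↦5}, {0↦1, 1↦2, 2↦6} (+7 more)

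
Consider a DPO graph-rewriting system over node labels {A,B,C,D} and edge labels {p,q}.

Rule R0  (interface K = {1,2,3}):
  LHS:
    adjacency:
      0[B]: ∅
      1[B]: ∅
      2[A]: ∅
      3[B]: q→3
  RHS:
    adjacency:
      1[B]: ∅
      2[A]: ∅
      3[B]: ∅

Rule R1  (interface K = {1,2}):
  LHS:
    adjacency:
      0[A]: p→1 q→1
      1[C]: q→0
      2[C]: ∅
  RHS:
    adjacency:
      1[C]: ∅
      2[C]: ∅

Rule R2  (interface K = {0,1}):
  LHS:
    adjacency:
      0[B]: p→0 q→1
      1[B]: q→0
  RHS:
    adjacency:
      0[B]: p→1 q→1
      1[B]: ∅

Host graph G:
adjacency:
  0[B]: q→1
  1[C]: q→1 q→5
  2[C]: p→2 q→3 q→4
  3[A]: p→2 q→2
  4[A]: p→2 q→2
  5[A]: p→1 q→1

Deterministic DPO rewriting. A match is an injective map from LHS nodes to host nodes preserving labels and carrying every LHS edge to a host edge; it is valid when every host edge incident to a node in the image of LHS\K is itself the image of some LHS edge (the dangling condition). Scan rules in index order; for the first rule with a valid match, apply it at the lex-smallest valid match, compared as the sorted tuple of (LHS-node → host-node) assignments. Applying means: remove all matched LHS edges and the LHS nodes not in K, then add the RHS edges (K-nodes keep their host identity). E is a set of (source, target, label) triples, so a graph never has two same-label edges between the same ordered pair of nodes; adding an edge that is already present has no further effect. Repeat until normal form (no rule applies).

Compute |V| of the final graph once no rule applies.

initial: |V|=6 |E|=12  E = 0-q->1 1-q->1 1-q->5 2-p->2 2-q->3 2-q->4 3-p->2 3-q->2 4-p->2 4-q->2 5-p->1 5-q->1
step 1: apply R1 at {0↦3, 1↦2, 2↦1}  → |V|=5 |E|=9  E = 0-q->1 1-q->1 1-q->5 2-p->2 2-q->4 4-p->2 4-q->2 5-p->1 5-q->1
step 2: apply R1 at {0↦4, 1↦2, 2↦1}  → |V|=4 |E|=6  E = 0-q->1 1-q->1 1-q->5 2-p->2 5-p->1 5-q->1
step 3: apply R1 at {0↦5, 1↦1, 2↦2}  → |V|=3 |E|=3  E = 0-q->1 1-q->1 2-p->2
halt: no rule applies after step 3
NF nodes: {0:B, 1:C, 2:C}

Answer: 3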